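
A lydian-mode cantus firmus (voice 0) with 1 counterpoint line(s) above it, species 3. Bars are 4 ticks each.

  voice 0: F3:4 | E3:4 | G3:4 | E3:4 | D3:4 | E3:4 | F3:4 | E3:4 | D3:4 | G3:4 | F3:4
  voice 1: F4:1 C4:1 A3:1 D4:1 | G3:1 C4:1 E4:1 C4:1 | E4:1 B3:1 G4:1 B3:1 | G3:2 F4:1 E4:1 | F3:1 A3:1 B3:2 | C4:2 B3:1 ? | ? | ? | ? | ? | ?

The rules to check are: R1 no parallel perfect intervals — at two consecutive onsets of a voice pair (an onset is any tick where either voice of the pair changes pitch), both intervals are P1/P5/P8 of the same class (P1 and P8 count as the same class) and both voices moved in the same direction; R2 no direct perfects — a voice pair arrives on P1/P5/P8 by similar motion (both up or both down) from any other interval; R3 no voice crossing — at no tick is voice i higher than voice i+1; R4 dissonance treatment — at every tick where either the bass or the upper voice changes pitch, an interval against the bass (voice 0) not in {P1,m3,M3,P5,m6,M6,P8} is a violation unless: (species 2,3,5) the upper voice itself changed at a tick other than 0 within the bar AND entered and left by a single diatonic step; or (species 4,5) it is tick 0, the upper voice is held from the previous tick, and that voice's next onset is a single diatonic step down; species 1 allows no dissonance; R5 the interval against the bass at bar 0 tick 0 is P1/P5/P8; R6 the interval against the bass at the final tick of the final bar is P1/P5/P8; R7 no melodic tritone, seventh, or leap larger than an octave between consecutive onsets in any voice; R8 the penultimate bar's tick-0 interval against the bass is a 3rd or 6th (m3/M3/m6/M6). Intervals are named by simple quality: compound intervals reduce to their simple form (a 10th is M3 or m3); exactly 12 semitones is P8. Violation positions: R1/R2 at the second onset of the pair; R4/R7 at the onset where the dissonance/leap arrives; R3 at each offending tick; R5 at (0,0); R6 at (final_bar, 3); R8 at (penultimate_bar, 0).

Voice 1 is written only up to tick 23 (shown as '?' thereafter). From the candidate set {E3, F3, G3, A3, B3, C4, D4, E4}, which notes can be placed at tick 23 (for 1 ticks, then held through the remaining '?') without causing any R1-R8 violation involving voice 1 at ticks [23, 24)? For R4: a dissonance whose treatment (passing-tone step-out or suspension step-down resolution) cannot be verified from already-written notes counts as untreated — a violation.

E3: legal
F3: violates R4,R7
G3: legal
A3: violates R4
B3: legal
C4: legal
D4: violates R4
E4: legal

{B3, C4, E3, E4, G3}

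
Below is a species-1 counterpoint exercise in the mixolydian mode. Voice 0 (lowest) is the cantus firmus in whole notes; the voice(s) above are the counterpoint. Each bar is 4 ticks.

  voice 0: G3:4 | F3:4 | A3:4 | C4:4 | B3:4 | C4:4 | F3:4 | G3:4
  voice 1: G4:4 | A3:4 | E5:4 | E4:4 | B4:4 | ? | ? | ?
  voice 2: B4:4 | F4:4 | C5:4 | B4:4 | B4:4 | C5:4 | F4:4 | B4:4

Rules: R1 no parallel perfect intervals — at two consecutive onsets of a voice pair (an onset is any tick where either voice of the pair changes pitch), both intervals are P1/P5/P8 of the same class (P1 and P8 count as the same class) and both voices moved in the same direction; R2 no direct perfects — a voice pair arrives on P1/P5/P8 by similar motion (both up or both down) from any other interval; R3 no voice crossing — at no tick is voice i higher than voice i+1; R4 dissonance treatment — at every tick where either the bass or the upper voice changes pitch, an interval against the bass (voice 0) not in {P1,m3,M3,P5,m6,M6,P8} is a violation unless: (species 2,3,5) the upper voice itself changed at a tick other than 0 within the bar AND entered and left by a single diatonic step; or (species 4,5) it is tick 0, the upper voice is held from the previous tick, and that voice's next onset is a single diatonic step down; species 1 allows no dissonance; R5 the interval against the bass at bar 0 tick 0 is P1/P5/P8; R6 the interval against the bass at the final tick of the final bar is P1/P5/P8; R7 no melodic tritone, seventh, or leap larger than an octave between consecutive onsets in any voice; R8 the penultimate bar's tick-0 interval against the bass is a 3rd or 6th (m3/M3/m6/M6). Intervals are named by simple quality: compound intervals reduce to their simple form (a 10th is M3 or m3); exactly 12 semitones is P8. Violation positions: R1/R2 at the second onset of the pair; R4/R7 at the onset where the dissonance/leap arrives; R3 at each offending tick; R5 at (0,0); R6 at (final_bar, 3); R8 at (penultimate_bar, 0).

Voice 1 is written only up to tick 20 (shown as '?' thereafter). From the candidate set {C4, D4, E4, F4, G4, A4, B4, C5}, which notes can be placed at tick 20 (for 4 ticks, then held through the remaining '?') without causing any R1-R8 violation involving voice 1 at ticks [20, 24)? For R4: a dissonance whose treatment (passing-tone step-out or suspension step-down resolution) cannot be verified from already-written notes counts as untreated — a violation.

C4: violates R7
D4: violates R4
E4: legal
F4: violates R4,R7
G4: legal
A4: legal
B4: violates R4
C5: violates R1

{A4, E4, G4}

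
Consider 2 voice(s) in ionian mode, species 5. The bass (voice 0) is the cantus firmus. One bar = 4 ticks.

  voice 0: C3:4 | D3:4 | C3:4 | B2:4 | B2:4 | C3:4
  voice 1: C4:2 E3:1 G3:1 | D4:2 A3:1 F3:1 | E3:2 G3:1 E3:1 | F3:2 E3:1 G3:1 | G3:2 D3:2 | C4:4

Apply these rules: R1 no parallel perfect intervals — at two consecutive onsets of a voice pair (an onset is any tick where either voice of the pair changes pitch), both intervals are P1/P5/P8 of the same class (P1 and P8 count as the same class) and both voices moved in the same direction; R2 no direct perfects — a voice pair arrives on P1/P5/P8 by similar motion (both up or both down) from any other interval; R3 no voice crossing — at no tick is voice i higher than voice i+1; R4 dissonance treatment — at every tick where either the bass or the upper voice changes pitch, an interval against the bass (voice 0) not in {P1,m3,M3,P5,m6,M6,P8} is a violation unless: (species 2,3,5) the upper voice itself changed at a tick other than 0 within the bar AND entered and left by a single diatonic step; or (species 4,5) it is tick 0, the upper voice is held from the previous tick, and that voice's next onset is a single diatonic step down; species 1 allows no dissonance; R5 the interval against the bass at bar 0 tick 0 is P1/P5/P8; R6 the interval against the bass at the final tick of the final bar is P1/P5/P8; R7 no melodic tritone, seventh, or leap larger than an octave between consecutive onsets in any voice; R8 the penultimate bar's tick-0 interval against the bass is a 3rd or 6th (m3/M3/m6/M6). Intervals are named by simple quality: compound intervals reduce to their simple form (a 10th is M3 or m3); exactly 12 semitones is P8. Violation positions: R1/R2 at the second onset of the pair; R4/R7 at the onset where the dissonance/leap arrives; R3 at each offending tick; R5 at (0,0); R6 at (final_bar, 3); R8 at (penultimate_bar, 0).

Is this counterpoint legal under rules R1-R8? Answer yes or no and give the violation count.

No (5 violations)

bar 0: v0=C3 v1=C4 (P8)
bar 1: v0=D3 v1=D4 (P8)
bar 2: v0=C3 v1=E3 (M3)
bar 3: v0=B2 v1=F3 (TT)
bar 4: v0=B2 v1=G3 (m6)
bar 5: v0=C3 v1=C4 (P8)
  R2 @ bar1.0: C3/G3 P5 -> D3/D4 P8 similar
  R4 @ bar3.0: B2/F3 TT untreated
  R4 @ bar3.2: B2/E3 P4 untreated
  R2 @ bar5.0: B2/D3 m3 -> C3/C4 P8 similar
  R7 @ bar5.0: D3->C4 leap 10st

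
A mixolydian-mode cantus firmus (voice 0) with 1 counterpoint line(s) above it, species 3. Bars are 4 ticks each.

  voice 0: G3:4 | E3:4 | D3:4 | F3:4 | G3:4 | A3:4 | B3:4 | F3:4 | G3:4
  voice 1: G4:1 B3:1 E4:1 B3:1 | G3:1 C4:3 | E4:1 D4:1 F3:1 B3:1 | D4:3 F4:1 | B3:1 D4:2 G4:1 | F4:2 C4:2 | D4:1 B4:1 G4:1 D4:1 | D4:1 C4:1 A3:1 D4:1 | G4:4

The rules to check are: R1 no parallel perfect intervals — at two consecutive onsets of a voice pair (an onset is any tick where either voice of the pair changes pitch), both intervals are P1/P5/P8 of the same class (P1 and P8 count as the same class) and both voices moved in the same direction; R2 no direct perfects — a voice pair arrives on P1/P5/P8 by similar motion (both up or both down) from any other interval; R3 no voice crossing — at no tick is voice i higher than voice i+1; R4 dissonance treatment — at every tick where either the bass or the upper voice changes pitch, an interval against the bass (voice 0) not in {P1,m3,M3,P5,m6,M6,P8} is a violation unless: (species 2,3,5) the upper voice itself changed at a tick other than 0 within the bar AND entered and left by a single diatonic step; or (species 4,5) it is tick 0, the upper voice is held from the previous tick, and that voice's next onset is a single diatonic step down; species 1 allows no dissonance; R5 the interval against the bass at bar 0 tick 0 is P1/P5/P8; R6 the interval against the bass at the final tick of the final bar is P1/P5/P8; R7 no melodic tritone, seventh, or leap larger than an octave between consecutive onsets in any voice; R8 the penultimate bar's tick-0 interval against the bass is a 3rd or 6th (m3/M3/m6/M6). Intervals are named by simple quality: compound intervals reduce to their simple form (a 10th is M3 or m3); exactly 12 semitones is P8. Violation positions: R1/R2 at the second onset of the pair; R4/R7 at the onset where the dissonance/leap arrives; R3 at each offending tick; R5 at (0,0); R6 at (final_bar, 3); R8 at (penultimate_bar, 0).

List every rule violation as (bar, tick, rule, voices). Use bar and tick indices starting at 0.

bar 0: v0=G3 v1=G4 downbeat P8
bar 1: v0=E3 v1=G3 downbeat m3
bar 2: v0=D3 v1=E4 downbeat M2
bar 3: v0=F3 v1=D4 downbeat M6
bar 4: v0=G3 v1=B3 downbeat M3
bar 5: v0=A3 v1=F4 downbeat m6
bar 6: v0=B3 v1=D4 downbeat m3
bar 7: v0=F3 v1=D4 downbeat M6
bar 8: v0=G3 v1=G4 downbeat P8
  -> R4 @ bar 2 tick 0 v(0, 1): D3/E4 M2 untreated
  -> R7 @ bar 2 tick 3 v(1,): F3->B3 leap 6st
  -> R7 @ bar 4 tick 0 v(1,): F4->B3 leap 6st
  -> R7 @ bar 7 tick 0 v(0,): B3->F3 leap 6st
  -> R2 @ bar 8 tick 0 v(0, 1): F3/D4 M6 -> G3/G4 P8 similar

(2, 0, R4, (0, 1))
(2, 3, R7, (1,))
(4, 0, R7, (1,))
(7, 0, R7, (0,))
(8, 0, R2, (0, 1))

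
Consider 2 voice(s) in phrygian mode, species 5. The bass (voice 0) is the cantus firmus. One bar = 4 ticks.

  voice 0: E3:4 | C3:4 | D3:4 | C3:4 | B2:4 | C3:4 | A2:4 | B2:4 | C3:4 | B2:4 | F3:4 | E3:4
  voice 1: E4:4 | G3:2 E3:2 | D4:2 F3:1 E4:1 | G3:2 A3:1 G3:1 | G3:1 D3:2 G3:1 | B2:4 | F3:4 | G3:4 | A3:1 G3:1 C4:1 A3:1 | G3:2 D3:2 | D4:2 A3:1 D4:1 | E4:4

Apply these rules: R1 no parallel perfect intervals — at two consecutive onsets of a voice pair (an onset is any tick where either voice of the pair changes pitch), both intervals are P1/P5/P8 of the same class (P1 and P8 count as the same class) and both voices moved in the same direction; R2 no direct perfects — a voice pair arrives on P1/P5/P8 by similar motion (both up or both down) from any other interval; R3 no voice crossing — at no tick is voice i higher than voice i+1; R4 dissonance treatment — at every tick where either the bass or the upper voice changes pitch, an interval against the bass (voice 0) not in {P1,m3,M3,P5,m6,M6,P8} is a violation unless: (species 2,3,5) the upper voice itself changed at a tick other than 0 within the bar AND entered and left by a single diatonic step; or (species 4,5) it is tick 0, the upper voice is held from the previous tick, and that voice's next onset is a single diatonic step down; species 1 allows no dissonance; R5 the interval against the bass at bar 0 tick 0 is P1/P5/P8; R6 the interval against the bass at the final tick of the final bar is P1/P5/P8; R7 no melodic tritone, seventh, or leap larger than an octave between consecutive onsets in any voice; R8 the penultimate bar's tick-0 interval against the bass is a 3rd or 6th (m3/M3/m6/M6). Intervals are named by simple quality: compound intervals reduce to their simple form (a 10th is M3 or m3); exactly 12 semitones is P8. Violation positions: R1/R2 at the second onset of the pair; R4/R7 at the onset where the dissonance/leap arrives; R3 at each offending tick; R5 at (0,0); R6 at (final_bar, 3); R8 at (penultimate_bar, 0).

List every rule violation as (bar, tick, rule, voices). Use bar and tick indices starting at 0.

bar 0: v0=E3 v1=E4 downbeat P8
bar 1: v0=C3 v1=G3 downbeat P5
bar 2: v0=D3 v1=D4 downbeat P8
bar 3: v0=C3 v1=G3 downbeat P5
bar 4: v0=B2 v1=G3 downbeat m6
bar 5: v0=C3 v1=B2 downbeat m2
bar 6: v0=A2 v1=F3 downbeat m6
bar 7: v0=B2 v1=G3 downbeat m6
bar 8: v0=C3 v1=A3 downbeat M6
bar 9: v0=B2 v1=G3 downbeat m6
bar 10: v0=F3 v1=D4 downbeat M6
bar 11: v0=E3 v1=E4 downbeat P8
  -> R2 @ bar 1 tick 0 v(0, 1): E3/E4 P8 -> C3/G3 P5 similar
  -> R2 @ bar 2 tick 0 v(0, 1): C3/E3 M3 -> D3/D4 P8 similar
  -> R7 @ bar 2 tick 0 v(1,): E3->D4 leap 10st
  -> R4 @ bar 2 tick 3 v(0, 1): D3/E4 M2 untreated
  -> R7 @ bar 2 tick 3 v(1,): F3->E4 leap 11st
  -> R2 @ bar 3 tick 0 v(0, 1): D3/E4 M2 -> C3/G3 P5 similar
  -> R3 @ bar 5 tick 0 v(0, 1): C3 above B2
  -> R4 @ bar 5 tick 0 v(0, 1): C3/B2 m2 untreated
  -> R3 @ bar 5 tick 1 v(0, 1): C3 above B2
  -> R3 @ bar 5 tick 2 v(0, 1): C3 above B2
  -> R3 @ bar 5 tick 3 v(0, 1): C3 above B2
  -> R7 @ bar 6 tick 0 v(1,): B2->F3 leap 6st
  -> R7 @ bar 10 tick 0 v(0,): B2->F3 leap 6st

(1, 0, R2, (0, 1))
(2, 0, R2, (0, 1))
(2, 0, R7, (1,))
(2, 3, R4, (0, 1))
(2, 3, R7, (1,))
(3, 0, R2, (0, 1))
(5, 0, R3, (0, 1))
(5, 0, R4, (0, 1))
(5, 1, R3, (0, 1))
(5, 2, R3, (0, 1))
(5, 3, R3, (0, 1))
(6, 0, R7, (1,))
(10, 0, R7, (0,))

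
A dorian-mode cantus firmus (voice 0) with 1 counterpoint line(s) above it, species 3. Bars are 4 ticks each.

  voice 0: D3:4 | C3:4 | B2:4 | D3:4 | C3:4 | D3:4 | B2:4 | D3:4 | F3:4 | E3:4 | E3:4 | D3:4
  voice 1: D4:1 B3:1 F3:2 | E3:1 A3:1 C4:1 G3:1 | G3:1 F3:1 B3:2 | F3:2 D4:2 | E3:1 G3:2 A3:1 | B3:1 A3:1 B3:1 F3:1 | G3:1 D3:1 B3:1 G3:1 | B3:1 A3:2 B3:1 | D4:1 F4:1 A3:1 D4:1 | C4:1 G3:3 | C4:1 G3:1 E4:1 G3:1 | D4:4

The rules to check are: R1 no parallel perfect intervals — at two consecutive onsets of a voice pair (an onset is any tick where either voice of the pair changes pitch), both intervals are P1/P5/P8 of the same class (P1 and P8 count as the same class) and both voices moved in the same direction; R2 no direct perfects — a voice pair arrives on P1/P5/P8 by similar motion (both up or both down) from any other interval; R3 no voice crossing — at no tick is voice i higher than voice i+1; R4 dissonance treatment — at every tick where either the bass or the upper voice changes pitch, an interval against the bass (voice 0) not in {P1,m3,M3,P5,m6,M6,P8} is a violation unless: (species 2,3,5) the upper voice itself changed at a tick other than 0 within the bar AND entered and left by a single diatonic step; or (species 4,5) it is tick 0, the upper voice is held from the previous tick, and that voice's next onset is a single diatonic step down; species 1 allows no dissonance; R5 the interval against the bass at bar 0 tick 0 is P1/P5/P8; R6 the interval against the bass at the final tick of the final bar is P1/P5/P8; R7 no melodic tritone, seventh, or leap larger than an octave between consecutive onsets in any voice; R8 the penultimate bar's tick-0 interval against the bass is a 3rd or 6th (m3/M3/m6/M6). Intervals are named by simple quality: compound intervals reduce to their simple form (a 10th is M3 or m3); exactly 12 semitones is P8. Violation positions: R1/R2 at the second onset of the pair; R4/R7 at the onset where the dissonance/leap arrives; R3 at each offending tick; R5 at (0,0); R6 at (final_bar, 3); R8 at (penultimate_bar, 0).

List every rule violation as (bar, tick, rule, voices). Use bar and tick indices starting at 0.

(0, 2, R7, (1,))
(2, 1, R4, (0, 1))
(2, 2, R7, (1,))
(3, 0, R7, (1,))
(4, 0, R7, (1,))
(5, 3, R7, (1,))

bar 0: v0=D3 v1=D4 downbeat P8
bar 1: v0=C3 v1=E3 downbeat M3
bar 2: v0=B2 v1=G3 downbeat m6
bar 3: v0=D3 v1=F3 downbeat m3
bar 4: v0=C3 v1=E3 downbeat M3
bar 5: v0=D3 v1=B3 downbeat M6
bar 6: v0=B2 v1=G3 downbeat m6
bar 7: v0=D3 v1=B3 downbeat M6
bar 8: v0=F3 v1=D4 downbeat M6
bar 9: v0=E3 v1=C4 downbeat m6
bar 10: v0=E3 v1=C4 downbeat m6
bar 11: v0=D3 v1=D4 downbeat P8
  -> R7 @ bar 0 tick 2 v(1,): B3->F3 leap 6st
  -> R4 @ bar 2 tick 1 v(0, 1): B2/F3 TT untreated
  -> R7 @ bar 2 tick 2 v(1,): F3->B3 leap 6st
  -> R7 @ bar 3 tick 0 v(1,): B3->F3 leap 6st
  -> R7 @ bar 4 tick 0 v(1,): D4->E3 leap 10st
  -> R7 @ bar 5 tick 3 v(1,): B3->F3 leap 6st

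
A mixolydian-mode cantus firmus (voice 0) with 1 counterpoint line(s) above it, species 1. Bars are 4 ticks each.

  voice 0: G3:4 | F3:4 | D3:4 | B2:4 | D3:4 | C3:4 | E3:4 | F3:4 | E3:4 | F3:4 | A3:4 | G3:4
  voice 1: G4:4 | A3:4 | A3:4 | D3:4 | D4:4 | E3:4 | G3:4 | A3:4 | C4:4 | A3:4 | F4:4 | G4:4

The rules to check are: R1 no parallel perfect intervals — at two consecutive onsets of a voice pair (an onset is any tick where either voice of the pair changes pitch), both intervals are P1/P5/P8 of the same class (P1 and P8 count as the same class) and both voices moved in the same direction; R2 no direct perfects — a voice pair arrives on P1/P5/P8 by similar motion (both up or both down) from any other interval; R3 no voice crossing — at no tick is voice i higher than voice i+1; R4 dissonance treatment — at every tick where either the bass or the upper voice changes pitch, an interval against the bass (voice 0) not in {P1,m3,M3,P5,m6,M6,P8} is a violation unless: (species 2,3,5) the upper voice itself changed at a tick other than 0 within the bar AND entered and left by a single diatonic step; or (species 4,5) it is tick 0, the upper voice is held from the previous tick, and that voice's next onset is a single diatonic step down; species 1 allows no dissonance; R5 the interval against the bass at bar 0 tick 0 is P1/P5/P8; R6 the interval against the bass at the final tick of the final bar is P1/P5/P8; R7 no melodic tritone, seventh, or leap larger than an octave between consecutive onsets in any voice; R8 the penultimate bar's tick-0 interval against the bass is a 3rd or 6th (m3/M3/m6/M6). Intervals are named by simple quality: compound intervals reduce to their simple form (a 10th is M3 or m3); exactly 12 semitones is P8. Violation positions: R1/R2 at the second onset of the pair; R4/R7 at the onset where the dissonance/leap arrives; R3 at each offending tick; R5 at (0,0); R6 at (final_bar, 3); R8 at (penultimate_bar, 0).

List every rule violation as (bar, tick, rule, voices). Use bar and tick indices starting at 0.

bar 0: v0=G3 v1=G4 downbeat P8
bar 1: v0=F3 v1=A3 downbeat M3
bar 2: v0=D3 v1=A3 downbeat P5
bar 3: v0=B2 v1=D3 downbeat m3
bar 4: v0=D3 v1=D4 downbeat P8
bar 5: v0=C3 v1=E3 downbeat M3
bar 6: v0=E3 v1=G3 downbeat m3
bar 7: v0=F3 v1=A3 downbeat M3
bar 8: v0=E3 v1=C4 downbeat m6
bar 9: v0=F3 v1=A3 downbeat M3
bar 10: v0=A3 v1=F4 downbeat m6
bar 11: v0=G3 v1=G4 downbeat P8
  -> R7 @ bar 1 tick 0 v(1,): G4->A3 leap 10st
  -> R2 @ bar 4 tick 0 v(0, 1): B2/D3 m3 -> D3/D4 P8 similar
  -> R7 @ bar 5 tick 0 v(1,): D4->E3 leap 10st

(1, 0, R7, (1,))
(4, 0, R2, (0, 1))
(5, 0, R7, (1,))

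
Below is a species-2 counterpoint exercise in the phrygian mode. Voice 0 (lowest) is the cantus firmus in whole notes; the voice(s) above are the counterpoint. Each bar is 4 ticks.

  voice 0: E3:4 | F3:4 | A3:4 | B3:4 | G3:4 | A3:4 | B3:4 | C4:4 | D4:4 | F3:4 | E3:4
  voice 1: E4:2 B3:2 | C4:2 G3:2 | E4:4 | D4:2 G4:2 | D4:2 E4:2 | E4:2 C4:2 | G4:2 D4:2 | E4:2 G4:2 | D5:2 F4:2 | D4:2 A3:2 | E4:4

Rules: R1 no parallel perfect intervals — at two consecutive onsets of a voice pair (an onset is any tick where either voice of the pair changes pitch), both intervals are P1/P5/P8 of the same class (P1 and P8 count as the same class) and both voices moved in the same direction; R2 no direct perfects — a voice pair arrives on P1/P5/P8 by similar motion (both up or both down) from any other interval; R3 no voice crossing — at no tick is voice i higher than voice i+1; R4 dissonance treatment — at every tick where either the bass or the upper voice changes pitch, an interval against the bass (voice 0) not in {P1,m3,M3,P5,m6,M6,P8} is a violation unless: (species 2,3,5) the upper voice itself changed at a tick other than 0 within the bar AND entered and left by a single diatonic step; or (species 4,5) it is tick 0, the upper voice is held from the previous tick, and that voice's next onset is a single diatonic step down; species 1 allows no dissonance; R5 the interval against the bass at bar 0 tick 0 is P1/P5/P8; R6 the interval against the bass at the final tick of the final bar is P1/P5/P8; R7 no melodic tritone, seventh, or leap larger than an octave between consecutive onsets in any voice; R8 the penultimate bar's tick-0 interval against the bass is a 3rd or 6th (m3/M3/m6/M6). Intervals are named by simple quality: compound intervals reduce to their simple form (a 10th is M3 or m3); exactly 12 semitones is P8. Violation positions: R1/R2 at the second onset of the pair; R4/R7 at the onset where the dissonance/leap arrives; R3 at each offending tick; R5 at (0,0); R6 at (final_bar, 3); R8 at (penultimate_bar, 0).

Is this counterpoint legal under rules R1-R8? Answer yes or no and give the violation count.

No (5 violations)

bar 0: v0=E3 v1=E4 (P8)
bar 1: v0=F3 v1=C4 (P5)
bar 2: v0=A3 v1=E4 (P5)
bar 3: v0=B3 v1=D4 (m3)
bar 4: v0=G3 v1=D4 (P5)
bar 5: v0=A3 v1=E4 (P5)
bar 6: v0=B3 v1=G4 (m6)
bar 7: v0=C4 v1=E4 (M3)
bar 8: v0=D4 v1=D5 (P8)
bar 9: v0=F3 v1=D4 (M6)
bar 10: v0=E3 v1=E4 (P8)
  R1 @ bar1.0: E3/B3 P5 -> F3/C4 P5 similar
  R4 @ bar1.2: F3/G3 M2 untreated
  R2 @ bar2.0: F3/G3 M2 -> A3/E4 P5 similar
  R2 @ bar4.0: B3/G4 m6 -> G3/D4 P5 similar
  R2 @ bar8.0: C4/G4 P5 -> D4/D5 P8 similar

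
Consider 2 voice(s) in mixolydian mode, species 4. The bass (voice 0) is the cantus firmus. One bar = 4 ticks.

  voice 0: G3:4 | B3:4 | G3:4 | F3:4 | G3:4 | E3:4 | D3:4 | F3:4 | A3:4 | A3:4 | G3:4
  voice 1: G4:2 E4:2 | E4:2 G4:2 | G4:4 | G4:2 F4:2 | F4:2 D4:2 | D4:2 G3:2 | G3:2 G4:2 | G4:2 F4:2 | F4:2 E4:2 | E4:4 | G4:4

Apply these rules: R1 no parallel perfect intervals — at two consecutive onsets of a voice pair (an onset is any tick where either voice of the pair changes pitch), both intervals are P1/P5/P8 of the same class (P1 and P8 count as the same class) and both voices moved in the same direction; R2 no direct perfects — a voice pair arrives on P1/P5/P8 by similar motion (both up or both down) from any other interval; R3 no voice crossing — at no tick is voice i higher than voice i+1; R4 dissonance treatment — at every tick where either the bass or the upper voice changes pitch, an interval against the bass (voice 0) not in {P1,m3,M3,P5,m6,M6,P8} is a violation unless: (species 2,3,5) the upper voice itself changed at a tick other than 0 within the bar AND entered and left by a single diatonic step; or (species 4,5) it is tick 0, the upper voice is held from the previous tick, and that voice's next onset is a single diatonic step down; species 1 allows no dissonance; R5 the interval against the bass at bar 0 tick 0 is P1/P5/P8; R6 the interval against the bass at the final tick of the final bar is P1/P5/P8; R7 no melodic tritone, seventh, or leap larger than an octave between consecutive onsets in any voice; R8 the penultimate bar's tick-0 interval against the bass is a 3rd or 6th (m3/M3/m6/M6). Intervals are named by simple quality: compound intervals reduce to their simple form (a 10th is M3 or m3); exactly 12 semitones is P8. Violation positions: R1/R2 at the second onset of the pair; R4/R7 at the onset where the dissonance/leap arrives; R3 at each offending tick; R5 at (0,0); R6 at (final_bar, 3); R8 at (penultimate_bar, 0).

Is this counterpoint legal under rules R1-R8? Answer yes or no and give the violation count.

No (6 violations)

bar 0: v0=G3 v1=G4 (P8)
bar 1: v0=B3 v1=E4 (P4)
bar 2: v0=G3 v1=G4 (P8)
bar 3: v0=F3 v1=G4 (M2)
bar 4: v0=G3 v1=F4 (m7)
bar 5: v0=E3 v1=D4 (m7)
bar 6: v0=D3 v1=G3 (P4)
bar 7: v0=F3 v1=G4 (M2)
bar 8: v0=A3 v1=F4 (m6)
bar 9: v0=A3 v1=E4 (P5)
bar 10: v0=G3 v1=G4 (P8)
  R4 @ bar1.0: B3/E4 P4 untreated
  R4 @ bar4.0: G3/F4 m7 untreated
  R4 @ bar5.0: E3/D4 m7 untreated
  R4 @ bar6.0: D3/G3 P4 untreated
  R4 @ bar6.2: D3/G4 P4 untreated
  R8 @ bar9.0: penult P5 not 3rd/6th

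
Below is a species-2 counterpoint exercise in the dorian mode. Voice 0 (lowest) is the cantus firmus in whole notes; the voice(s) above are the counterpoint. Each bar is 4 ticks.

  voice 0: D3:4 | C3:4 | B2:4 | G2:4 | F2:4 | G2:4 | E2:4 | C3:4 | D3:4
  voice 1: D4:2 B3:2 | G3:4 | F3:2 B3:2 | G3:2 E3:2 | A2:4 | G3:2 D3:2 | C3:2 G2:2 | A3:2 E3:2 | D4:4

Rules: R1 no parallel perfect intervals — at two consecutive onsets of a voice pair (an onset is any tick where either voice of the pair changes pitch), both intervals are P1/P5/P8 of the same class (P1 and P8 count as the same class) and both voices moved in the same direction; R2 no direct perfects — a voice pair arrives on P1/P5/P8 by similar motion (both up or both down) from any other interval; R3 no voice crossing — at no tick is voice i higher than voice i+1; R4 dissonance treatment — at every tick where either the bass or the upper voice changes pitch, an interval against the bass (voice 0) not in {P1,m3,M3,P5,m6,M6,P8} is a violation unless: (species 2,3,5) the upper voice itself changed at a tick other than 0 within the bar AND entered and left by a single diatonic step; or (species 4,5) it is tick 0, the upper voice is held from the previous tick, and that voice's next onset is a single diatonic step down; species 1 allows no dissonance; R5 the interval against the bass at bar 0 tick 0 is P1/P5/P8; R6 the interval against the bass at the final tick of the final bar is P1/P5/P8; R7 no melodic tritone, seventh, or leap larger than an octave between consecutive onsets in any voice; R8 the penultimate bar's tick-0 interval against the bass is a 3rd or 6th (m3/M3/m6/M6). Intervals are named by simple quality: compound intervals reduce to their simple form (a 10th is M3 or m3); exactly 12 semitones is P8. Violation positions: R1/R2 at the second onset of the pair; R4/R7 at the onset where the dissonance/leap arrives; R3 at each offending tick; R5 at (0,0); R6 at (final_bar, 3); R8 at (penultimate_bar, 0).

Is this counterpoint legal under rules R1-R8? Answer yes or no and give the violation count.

No (9 violations)

bar 0: v0=D3 v1=D4 (P8)
bar 1: v0=C3 v1=G3 (P5)
bar 2: v0=B2 v1=F3 (TT)
bar 3: v0=G2 v1=G3 (P8)
bar 4: v0=F2 v1=A2 (M3)
bar 5: v0=G2 v1=G3 (P8)
bar 6: v0=E2 v1=C3 (m6)
bar 7: v0=C3 v1=A3 (M6)
bar 8: v0=D3 v1=D4 (P8)
  R2 @ bar1.0: D3/B3 M6 -> C3/G3 P5 similar
  R4 @ bar2.0: B2/F3 TT untreated
  R7 @ bar2.2: F3->B3 leap 6st
  R1 @ bar3.0: B2/B3 P8 -> G2/G3 P8 similar
  R2 @ bar5.0: F2/A2 M3 -> G2/G3 P8 similar
  R7 @ bar5.0: A2->G3 leap 10st
  R7 @ bar7.0: G2->A3 leap 14st
  R2 @ bar8.0: C3/E3 M3 -> D3/D4 P8 similar
  R7 @ bar8.0: E3->D4 leap 10st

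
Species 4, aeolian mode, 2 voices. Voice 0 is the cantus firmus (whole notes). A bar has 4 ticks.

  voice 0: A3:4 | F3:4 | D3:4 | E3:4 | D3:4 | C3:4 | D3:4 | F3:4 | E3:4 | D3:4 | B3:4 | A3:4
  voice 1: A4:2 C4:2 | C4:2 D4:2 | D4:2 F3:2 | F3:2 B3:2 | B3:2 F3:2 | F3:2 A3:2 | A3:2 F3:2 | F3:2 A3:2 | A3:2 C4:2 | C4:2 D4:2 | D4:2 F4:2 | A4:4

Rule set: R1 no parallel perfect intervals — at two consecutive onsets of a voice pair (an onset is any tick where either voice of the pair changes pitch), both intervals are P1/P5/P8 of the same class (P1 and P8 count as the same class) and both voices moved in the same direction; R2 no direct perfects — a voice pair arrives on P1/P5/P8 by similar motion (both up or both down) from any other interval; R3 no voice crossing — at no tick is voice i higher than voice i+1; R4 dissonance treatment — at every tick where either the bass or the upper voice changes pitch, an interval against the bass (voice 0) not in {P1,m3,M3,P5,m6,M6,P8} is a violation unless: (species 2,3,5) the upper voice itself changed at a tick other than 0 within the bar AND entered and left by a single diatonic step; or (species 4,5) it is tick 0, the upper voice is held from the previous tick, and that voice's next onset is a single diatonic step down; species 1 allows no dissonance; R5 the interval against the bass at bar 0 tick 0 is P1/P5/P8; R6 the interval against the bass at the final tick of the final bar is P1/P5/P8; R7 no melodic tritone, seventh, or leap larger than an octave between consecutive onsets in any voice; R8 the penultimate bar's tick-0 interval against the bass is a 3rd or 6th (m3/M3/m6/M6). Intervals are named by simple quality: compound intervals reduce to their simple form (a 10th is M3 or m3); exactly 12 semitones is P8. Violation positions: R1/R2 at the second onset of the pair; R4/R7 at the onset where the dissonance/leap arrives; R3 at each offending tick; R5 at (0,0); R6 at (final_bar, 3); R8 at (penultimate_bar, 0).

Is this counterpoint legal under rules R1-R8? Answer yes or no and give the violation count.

No (7 violations)

bar 0: v0=A3 v1=A4 (P8)
bar 1: v0=F3 v1=C4 (P5)
bar 2: v0=D3 v1=D4 (P8)
bar 3: v0=E3 v1=F3 (m2)
bar 4: v0=D3 v1=B3 (M6)
bar 5: v0=C3 v1=F3 (P4)
bar 6: v0=D3 v1=A3 (P5)
bar 7: v0=F3 v1=F3 (P1)
bar 8: v0=E3 v1=A3 (P4)
bar 9: v0=D3 v1=C4 (m7)
bar 10: v0=B3 v1=D4 (m3)
bar 11: v0=A3 v1=A4 (P8)
  R4 @ bar3.0: E3/F3 m2 untreated
  R7 @ bar3.2: F3->B3 leap 6st
  R7 @ bar4.2: B3->F3 leap 6st
  R4 @ bar5.0: C3/F3 P4 untreated
  R4 @ bar8.0: E3/A3 P4 untreated
  R4 @ bar9.0: D3/C4 m7 untreated
  R4 @ bar10.2: B3/F4 TT untreated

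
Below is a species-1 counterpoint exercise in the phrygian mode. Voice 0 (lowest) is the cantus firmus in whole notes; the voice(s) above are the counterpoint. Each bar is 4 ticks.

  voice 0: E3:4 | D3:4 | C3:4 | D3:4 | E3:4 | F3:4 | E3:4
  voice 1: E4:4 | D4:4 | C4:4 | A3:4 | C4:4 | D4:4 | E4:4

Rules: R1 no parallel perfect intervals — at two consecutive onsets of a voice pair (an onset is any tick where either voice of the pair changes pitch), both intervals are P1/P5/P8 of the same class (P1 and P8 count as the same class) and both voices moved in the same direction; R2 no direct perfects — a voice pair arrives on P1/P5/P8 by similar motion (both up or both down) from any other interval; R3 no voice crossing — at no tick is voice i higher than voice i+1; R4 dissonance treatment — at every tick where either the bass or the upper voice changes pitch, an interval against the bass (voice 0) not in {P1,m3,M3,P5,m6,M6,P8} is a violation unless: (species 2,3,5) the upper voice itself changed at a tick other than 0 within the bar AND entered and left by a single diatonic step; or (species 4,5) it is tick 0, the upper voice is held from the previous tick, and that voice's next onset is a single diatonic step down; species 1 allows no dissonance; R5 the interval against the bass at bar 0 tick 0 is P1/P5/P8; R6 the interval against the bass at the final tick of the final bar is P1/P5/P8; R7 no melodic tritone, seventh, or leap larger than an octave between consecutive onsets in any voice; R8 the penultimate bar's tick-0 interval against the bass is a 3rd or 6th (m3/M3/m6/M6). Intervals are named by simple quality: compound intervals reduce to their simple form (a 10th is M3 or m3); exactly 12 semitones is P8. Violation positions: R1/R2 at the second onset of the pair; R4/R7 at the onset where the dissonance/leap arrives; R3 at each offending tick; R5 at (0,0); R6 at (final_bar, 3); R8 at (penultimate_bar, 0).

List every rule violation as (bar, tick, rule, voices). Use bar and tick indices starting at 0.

(1, 0, R1, (0, 1))
(2, 0, R1, (0, 1))

bar 0: v0=E3 v1=E4 downbeat P8
bar 1: v0=D3 v1=D4 downbeat P8
bar 2: v0=C3 v1=C4 downbeat P8
bar 3: v0=D3 v1=A3 downbeat P5
bar 4: v0=E3 v1=C4 downbeat m6
bar 5: v0=F3 v1=D4 downbeat M6
bar 6: v0=E3 v1=E4 downbeat P8
  -> R1 @ bar 1 tick 0 v(0, 1): E3/E4 P8 -> D3/D4 P8 similar
  -> R1 @ bar 2 tick 0 v(0, 1): D3/D4 P8 -> C3/C4 P8 similar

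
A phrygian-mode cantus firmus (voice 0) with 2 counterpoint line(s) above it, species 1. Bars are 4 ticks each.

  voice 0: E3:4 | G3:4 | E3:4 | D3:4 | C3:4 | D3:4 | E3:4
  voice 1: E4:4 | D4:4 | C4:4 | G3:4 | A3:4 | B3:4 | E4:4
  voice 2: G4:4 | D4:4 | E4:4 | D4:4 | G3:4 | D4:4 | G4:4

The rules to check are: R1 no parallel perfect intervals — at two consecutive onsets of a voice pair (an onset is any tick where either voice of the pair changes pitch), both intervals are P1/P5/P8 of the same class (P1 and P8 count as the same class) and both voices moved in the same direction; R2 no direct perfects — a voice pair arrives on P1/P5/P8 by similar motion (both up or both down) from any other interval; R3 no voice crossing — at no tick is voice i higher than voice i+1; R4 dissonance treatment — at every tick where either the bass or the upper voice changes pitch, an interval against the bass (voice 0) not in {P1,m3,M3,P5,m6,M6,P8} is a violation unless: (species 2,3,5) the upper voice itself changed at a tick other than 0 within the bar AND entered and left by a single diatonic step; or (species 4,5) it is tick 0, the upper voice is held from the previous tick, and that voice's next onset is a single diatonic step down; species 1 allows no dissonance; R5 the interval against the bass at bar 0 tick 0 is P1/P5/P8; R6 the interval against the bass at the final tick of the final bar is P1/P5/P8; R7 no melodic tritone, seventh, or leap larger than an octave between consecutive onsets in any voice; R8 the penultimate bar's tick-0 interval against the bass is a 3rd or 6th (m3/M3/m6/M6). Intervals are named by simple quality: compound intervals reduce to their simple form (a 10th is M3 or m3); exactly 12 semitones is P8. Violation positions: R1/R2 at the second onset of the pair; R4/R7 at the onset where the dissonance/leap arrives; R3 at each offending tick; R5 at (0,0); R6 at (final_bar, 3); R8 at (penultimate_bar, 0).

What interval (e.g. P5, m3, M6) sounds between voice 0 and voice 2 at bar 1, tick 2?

voice 0=G3 voice 2=D4 -> P5

P5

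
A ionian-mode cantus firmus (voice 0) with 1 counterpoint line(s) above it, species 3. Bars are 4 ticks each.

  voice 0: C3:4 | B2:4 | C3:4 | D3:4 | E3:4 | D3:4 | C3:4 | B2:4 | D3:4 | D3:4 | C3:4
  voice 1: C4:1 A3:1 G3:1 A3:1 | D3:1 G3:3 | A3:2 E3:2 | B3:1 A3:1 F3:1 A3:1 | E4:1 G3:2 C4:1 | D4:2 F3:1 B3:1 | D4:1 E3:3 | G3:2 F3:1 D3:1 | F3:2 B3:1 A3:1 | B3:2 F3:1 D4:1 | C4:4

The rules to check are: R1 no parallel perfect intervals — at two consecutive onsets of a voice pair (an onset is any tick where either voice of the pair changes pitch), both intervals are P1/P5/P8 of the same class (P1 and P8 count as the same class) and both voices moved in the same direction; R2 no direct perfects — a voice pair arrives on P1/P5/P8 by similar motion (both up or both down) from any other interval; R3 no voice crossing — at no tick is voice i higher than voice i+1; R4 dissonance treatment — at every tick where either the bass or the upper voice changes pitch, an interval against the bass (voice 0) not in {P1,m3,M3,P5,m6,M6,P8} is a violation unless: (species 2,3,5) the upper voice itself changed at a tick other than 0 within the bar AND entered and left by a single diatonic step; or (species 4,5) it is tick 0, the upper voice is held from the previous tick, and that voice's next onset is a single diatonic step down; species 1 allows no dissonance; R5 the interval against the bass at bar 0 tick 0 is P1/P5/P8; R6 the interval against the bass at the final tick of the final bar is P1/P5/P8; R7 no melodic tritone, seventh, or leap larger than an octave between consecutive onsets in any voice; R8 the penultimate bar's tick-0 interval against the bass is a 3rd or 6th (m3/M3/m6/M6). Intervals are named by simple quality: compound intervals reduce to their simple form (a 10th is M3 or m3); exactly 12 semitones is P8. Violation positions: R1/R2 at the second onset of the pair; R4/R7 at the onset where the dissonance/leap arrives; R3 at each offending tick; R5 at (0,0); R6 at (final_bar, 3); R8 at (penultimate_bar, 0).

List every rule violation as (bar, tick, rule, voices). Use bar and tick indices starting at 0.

bar 0: v0=C3 v1=C4 downbeat P8
bar 1: v0=B2 v1=D3 downbeat m3
bar 2: v0=C3 v1=A3 downbeat M6
bar 3: v0=D3 v1=B3 downbeat M6
bar 4: v0=E3 v1=E4 downbeat P8
bar 5: v0=D3 v1=D4 downbeat P8
bar 6: v0=C3 v1=D4 downbeat M2
bar 7: v0=B2 v1=G3 downbeat m6
bar 8: v0=D3 v1=F3 downbeat m3
bar 9: v0=D3 v1=B3 downbeat M6
bar 10: v0=C3 v1=C4 downbeat P8
  -> R2 @ bar 4 tick 0 v(0, 1): D3/A3 P5 -> E3/E4 P8 similar
  -> R7 @ bar 5 tick 3 v(1,): F3->B3 leap 6st
  -> R4 @ bar 6 tick 0 v(0, 1): C3/D4 M2 untreated
  -> R7 @ bar 6 tick 1 v(1,): D4->E3 leap 10st
  -> R4 @ bar 7 tick 2 v(0, 1): B2/F3 TT untreated
  -> R7 @ bar 8 tick 2 v(1,): F3->B3 leap 6st
  -> R7 @ bar 9 tick 2 v(1,): B3->F3 leap 6st
  -> R1 @ bar 10 tick 0 v(0, 1): D3/D4 P8 -> C3/C4 P8 similar

(4, 0, R2, (0, 1))
(5, 3, R7, (1,))
(6, 0, R4, (0, 1))
(6, 1, R7, (1,))
(7, 2, R4, (0, 1))
(8, 2, R7, (1,))
(9, 2, R7, (1,))
(10, 0, R1, (0, 1))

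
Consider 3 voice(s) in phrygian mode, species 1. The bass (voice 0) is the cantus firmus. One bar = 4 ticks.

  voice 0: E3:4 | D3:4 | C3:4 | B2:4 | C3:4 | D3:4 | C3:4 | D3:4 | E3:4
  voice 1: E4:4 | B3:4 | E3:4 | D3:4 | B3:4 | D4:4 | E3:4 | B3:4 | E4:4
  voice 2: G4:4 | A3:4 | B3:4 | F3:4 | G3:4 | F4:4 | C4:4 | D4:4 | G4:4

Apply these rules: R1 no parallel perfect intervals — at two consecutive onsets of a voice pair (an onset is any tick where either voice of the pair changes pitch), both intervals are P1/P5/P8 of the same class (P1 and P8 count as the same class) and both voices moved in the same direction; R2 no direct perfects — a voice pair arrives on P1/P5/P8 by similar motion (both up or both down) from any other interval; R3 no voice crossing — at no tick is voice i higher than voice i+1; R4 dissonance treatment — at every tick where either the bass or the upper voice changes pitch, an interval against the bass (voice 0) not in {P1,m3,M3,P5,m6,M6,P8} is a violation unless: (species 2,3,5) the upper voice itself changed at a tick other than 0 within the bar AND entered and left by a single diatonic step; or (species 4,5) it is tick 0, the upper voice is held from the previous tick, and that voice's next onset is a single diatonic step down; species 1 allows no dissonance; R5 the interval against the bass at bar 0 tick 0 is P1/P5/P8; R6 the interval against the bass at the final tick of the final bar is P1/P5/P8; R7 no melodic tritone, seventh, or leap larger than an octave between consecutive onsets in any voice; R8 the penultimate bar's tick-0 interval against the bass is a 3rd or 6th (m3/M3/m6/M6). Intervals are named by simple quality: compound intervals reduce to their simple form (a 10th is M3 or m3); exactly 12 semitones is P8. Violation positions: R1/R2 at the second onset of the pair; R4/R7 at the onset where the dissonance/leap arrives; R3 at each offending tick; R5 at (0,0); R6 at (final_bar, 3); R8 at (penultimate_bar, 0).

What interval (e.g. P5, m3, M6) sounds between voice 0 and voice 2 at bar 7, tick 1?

voice 0=D3 voice 2=D4 -> P8

P8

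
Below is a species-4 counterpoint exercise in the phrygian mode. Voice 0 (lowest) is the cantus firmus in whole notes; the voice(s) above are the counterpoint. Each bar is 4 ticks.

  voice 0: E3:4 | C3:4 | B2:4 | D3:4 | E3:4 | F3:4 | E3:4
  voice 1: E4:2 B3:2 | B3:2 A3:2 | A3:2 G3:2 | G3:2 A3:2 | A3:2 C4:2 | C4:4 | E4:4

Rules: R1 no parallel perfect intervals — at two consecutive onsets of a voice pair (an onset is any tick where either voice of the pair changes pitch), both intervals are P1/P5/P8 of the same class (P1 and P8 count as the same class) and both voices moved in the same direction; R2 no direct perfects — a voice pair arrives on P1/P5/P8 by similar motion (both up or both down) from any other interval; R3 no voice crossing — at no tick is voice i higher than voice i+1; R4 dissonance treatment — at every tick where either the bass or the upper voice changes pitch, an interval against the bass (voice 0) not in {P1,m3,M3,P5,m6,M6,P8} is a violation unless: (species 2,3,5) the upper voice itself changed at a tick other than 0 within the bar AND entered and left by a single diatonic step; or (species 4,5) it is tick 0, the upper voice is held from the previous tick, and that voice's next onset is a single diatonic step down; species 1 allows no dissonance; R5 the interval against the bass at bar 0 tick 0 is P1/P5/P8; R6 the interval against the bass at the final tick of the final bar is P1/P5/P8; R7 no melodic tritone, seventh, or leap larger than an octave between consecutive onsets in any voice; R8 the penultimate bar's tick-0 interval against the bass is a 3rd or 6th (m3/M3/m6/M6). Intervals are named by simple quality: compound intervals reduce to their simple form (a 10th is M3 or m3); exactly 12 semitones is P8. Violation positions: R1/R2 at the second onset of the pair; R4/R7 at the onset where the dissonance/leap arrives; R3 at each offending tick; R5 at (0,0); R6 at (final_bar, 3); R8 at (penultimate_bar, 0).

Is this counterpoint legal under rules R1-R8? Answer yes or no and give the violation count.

bar 0: v0=E3 v1=E4 (P8)
bar 1: v0=C3 v1=B3 (M7)
bar 2: v0=B2 v1=A3 (m7)
bar 3: v0=D3 v1=G3 (P4)
bar 4: v0=E3 v1=A3 (P4)
bar 5: v0=F3 v1=C4 (P5)
bar 6: v0=E3 v1=E4 (P8)
  R4 @ bar3.0: D3/G3 P4 untreated
  R4 @ bar4.0: E3/A3 P4 untreated
  R8 @ bar5.0: penult P5 not 3rd/6th

No (3 violations)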